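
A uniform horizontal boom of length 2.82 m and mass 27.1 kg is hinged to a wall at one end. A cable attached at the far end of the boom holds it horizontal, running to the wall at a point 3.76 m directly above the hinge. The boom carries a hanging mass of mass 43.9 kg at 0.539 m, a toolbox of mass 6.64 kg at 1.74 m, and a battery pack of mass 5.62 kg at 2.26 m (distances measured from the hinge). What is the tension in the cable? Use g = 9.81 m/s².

Taking torques about the hinge:
Beam weight: 27.1 × 9.81 = 265.9 N down at 1.41 m → arm 1.41 m, τ = 265.9 × 1.41 = 374.9 N·m clockwise.
Hanging mass: 43.9 × 9.81 = 430.7 N down at 0.539 m → arm 0.539 m, τ = 430.7 × 0.539 = 232.1 N·m clockwise.
Toolbox: 6.64 × 9.81 = 65.14 N down at 1.74 m → arm 1.74 m, τ = 65.14 × 1.74 = 113.3 N·m clockwise.
Battery pack: 5.62 × 9.81 = 55.13 N down at 2.26 m → arm 2.26 m, τ = 55.13 × 2.26 = 124.6 N·m clockwise.
Total clockwise load moment = 844.9 N·m.
The cable tension T acts at 2.82 m; only its component perpendicular to the boom, T sinθ, produces torque. sinθ = h/√(h²+d²) = 3.76/√(3.76²+2.82²) = 0.8.
Setting net torque to zero: T × 2.82 × 0.8 = 844.9 → T = 844.9 / 2.256 = 375 N.

T ≈ 375 N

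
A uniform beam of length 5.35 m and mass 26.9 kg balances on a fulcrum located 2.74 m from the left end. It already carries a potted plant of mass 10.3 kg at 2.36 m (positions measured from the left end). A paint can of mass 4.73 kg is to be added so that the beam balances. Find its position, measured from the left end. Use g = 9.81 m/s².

x ≈ 3.94 m from the left end

Take moments about the fulcrum (at 2.74 m from the left end).
Beam weight: 26.9 × 9.81 = 263.9 N down at 2.675 m → arm 0.065 m, τ = 263.9 × 0.065 = 17.15 N·m counterclockwise.
Potted plant: 10.3 × 9.81 = 101 N down at 2.36 m → arm 0.38 m, τ = 101 × 0.38 = 38.38 N·m counterclockwise.
Net moment of existing loads = 55.53 N·m counterclockwise.
The paint can weighs 4.73 × 9.81 = 46.4 N and must supply an equal clockwise moment, so its lever arm about the fulcrum is 55.53 / 46.4 = 1.2 m.
That puts it at 2.74 + 1.2 = 3.94 m from the left end.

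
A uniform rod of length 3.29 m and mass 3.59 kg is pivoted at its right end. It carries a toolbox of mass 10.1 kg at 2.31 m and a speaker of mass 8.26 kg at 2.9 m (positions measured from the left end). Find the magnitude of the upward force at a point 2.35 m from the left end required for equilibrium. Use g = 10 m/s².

Take moments about the right end.
Beam weight: 3.59 × 10 = 35.9 N down at 1.645 m → arm 1.645 m, τ = 35.9 × 1.645 = 59.06 N·m counterclockwise.
Toolbox: 10.1 × 10 = 101 N down at 2.31 m → arm 0.98 m, τ = 101 × 0.98 = 98.98 N·m counterclockwise.
Speaker: 8.26 × 10 = 82.6 N down at 2.9 m → arm 0.39 m, τ = 82.6 × 0.39 = 32.21 N·m counterclockwise.
Net moment of the loads = 190.3 N·m counterclockwise.
The upward force F acts at a point 2.35 m from the left end, arm 0.94 m, giving F × 0.94 clockwise.
Στ = 0 ⇒ F × 0.94 = 190.3 ⇒ F = 190.3 / 0.94 = 202 N.

F ≈ 202 N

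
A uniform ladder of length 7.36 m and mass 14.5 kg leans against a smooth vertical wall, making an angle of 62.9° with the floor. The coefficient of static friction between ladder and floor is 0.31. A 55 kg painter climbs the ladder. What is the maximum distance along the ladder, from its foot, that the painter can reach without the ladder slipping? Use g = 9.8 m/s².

Take moments about the foot of the ladder.
Ladder weight 14.5×9.8 = 142.1 N acts at 3.68 m along the ladder; its horizontal arm is 3.68·cos62.9° = 1.676 m → τ = 238.2 N·m clockwise.
Painter weight 55×9.8 = 539 N at distance d → arm d·cos62.9° → τ = 539·d·0.4555 clockwise.
Wall normal N at the top has arm L sinθ = 6.552 m counterclockwise, so Στ = 0 gives N·6.552 = 238.2 + 245.5·d.
ΣFy = 0 ⇒ N_floor = 681.1 N, so the maximum friction is μ_s·N_floor = 0.31×681.1 = 211.1 N. ΣFx = 0 ⇒ N_wall = f, so at the slipping point N = 211.1 N.
Substituting: 211.1×6.552 = 238.2 + 245.5·d ⇒ d = (1383 − 238.2) / 245.5 = 4.66 m.

d ≈ 4.66 m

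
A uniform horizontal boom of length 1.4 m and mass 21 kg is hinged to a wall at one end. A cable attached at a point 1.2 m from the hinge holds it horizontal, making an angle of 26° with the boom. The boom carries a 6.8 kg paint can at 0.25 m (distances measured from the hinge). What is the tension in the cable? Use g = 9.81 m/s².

Sum moments about the hinge (the unknown hinge reaction has zero arm there).
Beam weight: 21 × 9.81 = 206 N down at 0.7 m → arm 0.7 m, τ = 206 × 0.7 = 144.2 N·m clockwise.
Paint can: 6.8 × 9.81 = 66.71 N down at 0.25 m → arm 0.25 m, τ = 66.71 × 0.25 = 16.68 N·m clockwise.
Total clockwise load moment = 160.9 N·m.
The cable tension T acts at 1.2 m; only its component perpendicular to the boom, T sinθ, produces torque. sin 26° = 0.4384.
For rotational equilibrium, T × 1.2 × 0.4384 = 160.9, so T = 160.9 / 0.5261 = 306 N.

T ≈ 306 N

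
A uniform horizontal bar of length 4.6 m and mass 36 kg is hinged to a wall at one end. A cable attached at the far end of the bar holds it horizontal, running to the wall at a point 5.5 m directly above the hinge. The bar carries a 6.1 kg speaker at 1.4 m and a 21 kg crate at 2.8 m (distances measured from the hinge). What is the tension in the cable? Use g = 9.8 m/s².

Take moments about the hinge.
Beam weight: 36 × 9.8 = 352.8 N down at 2.3 m → arm 2.3 m, τ = 352.8 × 2.3 = 811.4 N·m clockwise.
Speaker: 6.1 × 9.8 = 59.78 N down at 1.4 m → arm 1.4 m, τ = 59.78 × 1.4 = 83.69 N·m clockwise.
Crate: 21 × 9.8 = 205.8 N down at 2.8 m → arm 2.8 m, τ = 205.8 × 2.8 = 576.2 N·m clockwise.
Total clockwise load moment = 1471 N·m.
The cable tension T acts at 4.6 m; only its component perpendicular to the bar, T sinθ, produces torque. sinθ = h/√(h²+d²) = 5.5/√(5.5²+4.6²) = 0.7671.
For rotational equilibrium, T × 4.6 × 0.7671 = 1471, so T = 1471 / 3.529 = 417 N.

T ≈ 417 N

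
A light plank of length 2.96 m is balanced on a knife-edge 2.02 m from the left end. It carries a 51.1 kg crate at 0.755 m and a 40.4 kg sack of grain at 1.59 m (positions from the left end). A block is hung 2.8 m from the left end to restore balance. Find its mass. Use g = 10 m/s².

m ≈ 105 kg

Choose the knife-edge (at 2.02 m from the left end) as the axis so the support reaction has zero arm there.
Crate: 51.1 × 10 = 511 N down at 0.755 m → arm 1.265 m, τ = 511 × 1.265 = 646.4 N·m counterclockwise.
Sack of grain: 40.4 × 10 = 404 N down at 1.59 m → arm 0.43 m, τ = 404 × 0.43 = 173.7 N·m counterclockwise.
Net moment of known loads = 820.1 N·m counterclockwise.
An unknown mass m at 2.8 m has arm 0.78 m; its moment is m·g·0.78 clockwise.
Στ = 0 ⇒ m × 10 × 0.78 = 820.1 ⇒ m = 820.1 / (10 × 0.78) = 105 kg.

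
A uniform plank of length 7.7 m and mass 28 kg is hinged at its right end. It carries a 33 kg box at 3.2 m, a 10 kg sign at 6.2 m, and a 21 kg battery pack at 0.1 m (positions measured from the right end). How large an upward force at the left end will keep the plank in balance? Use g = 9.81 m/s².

F ≈ 354 N

About the right end:
Beam weight: 28 × 9.81 = 274.7 N down at 3.85 m → arm 3.85 m, τ = 274.7 × 3.85 = 1058 N·m counterclockwise.
Box: 33 × 9.81 = 323.7 N down at 3.2 m → arm 3.2 m, τ = 323.7 × 3.2 = 1036 N·m counterclockwise.
Sign: 10 × 9.81 = 98.1 N down at 6.2 m → arm 6.2 m, τ = 98.1 × 6.2 = 608.2 N·m counterclockwise.
Battery pack: 21 × 9.81 = 206 N down at 0.1 m → arm 0.1 m, τ = 206 × 0.1 = 20.6 N·m counterclockwise.
Net moment of the loads = 2723 N·m counterclockwise.
The upward force F acts at the left end, arm 7.7 m, giving F × 7.7 clockwise.
Στ = 0 ⇒ F × 7.7 = 2723 ⇒ F = 2723 / 7.7 = 354 N.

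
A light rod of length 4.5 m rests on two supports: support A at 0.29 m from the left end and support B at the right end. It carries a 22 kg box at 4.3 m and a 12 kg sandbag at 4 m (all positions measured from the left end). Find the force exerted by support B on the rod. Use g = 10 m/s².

R_B ≈ 315 N

About support A:
Box: 22 × 10 = 220 N down at 4.3 m → arm 4.01 m, τ = 220 × 4.01 = 882.2 N·m clockwise.
Sandbag: 12 × 10 = 120 N down at 4 m → arm 3.71 m, τ = 120 × 3.71 = 445.2 N·m clockwise.
Net load moment about support A = 1327 N·m clockwise.
Reaction R at support B is upward at 4.5 m, arm 4.21 m → moment R × 4.21 counterclockwise.
Setting net torque to zero: R × 4.21 = 1327 → R = 315 N.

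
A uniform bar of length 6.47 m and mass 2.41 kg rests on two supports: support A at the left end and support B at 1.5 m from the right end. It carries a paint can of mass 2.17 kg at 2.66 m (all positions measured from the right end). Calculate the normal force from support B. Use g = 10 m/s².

Taking torques about support A:
Beam weight: 2.41 × 10 = 24.1 N down at 3.235 m → arm 3.235 m, τ = 24.1 × 3.235 = 77.96 N·m clockwise.
Paint can: 2.17 × 10 = 21.7 N down at 2.66 m → arm 3.81 m, τ = 21.7 × 3.81 = 82.68 N·m clockwise.
Net load moment about support A = 160.6 N·m clockwise.
Reaction R at support B is upward at 1.5 m, arm 4.97 m → moment R × 4.97 counterclockwise.
For rotational equilibrium, R × 4.97 = 160.6, so R = 32.3 N.

R_B ≈ 32.3 N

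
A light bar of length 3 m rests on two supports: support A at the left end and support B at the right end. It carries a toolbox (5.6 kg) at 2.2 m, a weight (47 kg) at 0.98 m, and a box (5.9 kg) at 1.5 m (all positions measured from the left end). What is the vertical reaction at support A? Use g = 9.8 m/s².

R_A ≈ 354 N

Choose support B as the axis so its reaction then has zero moment arm.
Toolbox: 5.6 × 9.8 = 54.88 N down at 2.2 m → arm 0.8 m, τ = 54.88 × 0.8 = 43.9 N·m counterclockwise.
Weight: 47 × 9.8 = 460.6 N down at 0.98 m → arm 2.02 m, τ = 460.6 × 2.02 = 930.4 N·m counterclockwise.
Box: 5.9 × 9.8 = 57.82 N down at 1.5 m → arm 1.5 m, τ = 57.82 × 1.5 = 86.73 N·m counterclockwise.
Net load moment about support B = 1061 N·m counterclockwise.
Reaction R at support A is upward at 0 m, arm 3 m → moment R × 3 clockwise.
Setting net torque to zero: R × 3 = 1061 → R = 354 N.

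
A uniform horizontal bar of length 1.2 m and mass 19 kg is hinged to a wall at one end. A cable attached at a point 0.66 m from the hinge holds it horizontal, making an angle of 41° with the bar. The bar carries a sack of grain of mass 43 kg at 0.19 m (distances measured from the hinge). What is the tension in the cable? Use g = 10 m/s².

About the hinge:
Beam weight: 19 × 10 = 190 N down at 0.6 m → arm 0.6 m, τ = 190 × 0.6 = 114 N·m clockwise.
Sack of grain: 43 × 10 = 430 N down at 0.19 m → arm 0.19 m, τ = 430 × 0.19 = 81.7 N·m clockwise.
Total clockwise load moment = 195.7 N·m.
The cable tension T acts at 0.66 m; only its component perpendicular to the bar, T sinθ, produces torque. sin 41° = 0.6561.
Balancing moments: T × 0.66 × 0.6561 = 195.7, giving T = 195.7 / 0.433 = 452 N.

T ≈ 452 N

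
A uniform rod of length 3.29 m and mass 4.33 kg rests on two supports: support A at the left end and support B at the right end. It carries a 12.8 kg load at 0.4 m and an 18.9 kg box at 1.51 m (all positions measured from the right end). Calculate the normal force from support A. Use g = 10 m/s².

R_A ≈ 124 N

Choose support B as the axis so its reaction then has zero moment arm.
Beam weight: 4.33 × 10 = 43.3 N down at 1.645 m → arm 1.645 m, τ = 43.3 × 1.645 = 71.23 N·m counterclockwise.
Load: 12.8 × 10 = 128 N down at 0.4 m → arm 0.4 m, τ = 128 × 0.4 = 51.2 N·m counterclockwise.
Box: 18.9 × 10 = 189 N down at 1.51 m → arm 1.51 m, τ = 189 × 1.51 = 285.4 N·m counterclockwise.
Net load moment about support B = 407.8 N·m counterclockwise.
Reaction R at support A is upward at 3.29 m, arm 3.29 m → moment R × 3.29 clockwise.
Στ = 0 ⇒ R × 3.29 = 407.8 ⇒ R = 124 N.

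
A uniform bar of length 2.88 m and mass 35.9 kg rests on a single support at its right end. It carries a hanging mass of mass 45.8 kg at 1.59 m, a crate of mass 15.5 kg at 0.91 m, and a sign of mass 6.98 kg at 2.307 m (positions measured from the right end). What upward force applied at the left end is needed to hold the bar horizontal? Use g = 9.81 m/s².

F ≈ 527 N

Take moments about the right end.
Beam weight: 35.9 × 9.81 = 352.2 N down at 1.44 m → arm 1.44 m, τ = 352.2 × 1.44 = 507.2 N·m counterclockwise.
Hanging mass: 45.8 × 9.81 = 449.3 N down at 1.59 m → arm 1.59 m, τ = 449.3 × 1.59 = 714.4 N·m counterclockwise.
Crate: 15.5 × 9.81 = 152.1 N down at 0.91 m → arm 0.91 m, τ = 152.1 × 0.91 = 138.4 N·m counterclockwise.
Sign: 6.98 × 9.81 = 68.47 N down at 2.307 m → arm 2.307 m, τ = 68.47 × 2.307 = 158 N·m counterclockwise.
Net moment of the loads = 1518 N·m counterclockwise.
The upward force F acts at the left end, arm 2.88 m, giving F × 2.88 clockwise.
Balancing moments: F × 2.88 = 1518, giving F = 1518 / 2.88 = 527 N.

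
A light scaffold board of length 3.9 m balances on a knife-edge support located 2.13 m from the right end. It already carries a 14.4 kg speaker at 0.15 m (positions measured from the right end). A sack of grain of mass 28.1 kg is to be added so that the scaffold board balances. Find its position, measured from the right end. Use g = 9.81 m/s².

Take moments about the knife-edge support (at 2.13 m from the right end).
Speaker: 14.4 × 9.81 = 141.3 N down at 0.15 m → arm 1.98 m, τ = 141.3 × 1.98 = 279.8 N·m clockwise.
Net moment of existing loads = 279.8 N·m clockwise.
The sack of grain weighs 28.1 × 9.81 = 275.7 N and must supply an equal counterclockwise moment, so its lever arm about the knife-edge support is 279.8 / 275.7 = 1.01 m.
That puts it at 2.13 + 1.01 = 3.14 m from the right end.

x ≈ 3.14 m from the right end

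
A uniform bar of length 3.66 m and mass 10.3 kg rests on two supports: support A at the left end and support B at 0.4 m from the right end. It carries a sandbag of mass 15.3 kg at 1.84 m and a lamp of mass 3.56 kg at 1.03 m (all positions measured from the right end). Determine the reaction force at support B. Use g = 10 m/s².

R_B ≈ 172 N

Take moments about support A.
Beam weight: 10.3 × 10 = 103 N down at 1.83 m → arm 1.83 m, τ = 103 × 1.83 = 188.5 N·m clockwise.
Sandbag: 15.3 × 10 = 153 N down at 1.84 m → arm 1.82 m, τ = 153 × 1.82 = 278.5 N·m clockwise.
Lamp: 3.56 × 10 = 35.6 N down at 1.03 m → arm 2.63 m, τ = 35.6 × 2.63 = 93.63 N·m clockwise.
Net load moment about support A = 560.6 N·m clockwise.
Reaction R at support B is upward at 0.4 m, arm 3.26 m → moment R × 3.26 counterclockwise.
Setting net torque to zero: R × 3.26 = 560.6 → R = 172 N.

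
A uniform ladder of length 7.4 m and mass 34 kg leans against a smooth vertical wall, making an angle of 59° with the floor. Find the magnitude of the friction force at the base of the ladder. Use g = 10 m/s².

f ≈ 102 N

Sum moments about the foot of the ladder (the floor normal and friction both act there and drop out).
Ladder weight 34×10 = 340 N acts at 3.7 m along the ladder; its horizontal arm is 3.7·cos59° = 1.906 m → τ = 648 N·m clockwise.
Wall normal N acts horizontally at the top; its moment arm is the height L sinθ = 7.4·sin59° = 6.343 m, counterclockwise.
Balancing moments: N × 6.343 = 648, giving N = 102 N.
ΣFx = 0: friction at the foot balances the wall's push, so f = N_wall = 102 N.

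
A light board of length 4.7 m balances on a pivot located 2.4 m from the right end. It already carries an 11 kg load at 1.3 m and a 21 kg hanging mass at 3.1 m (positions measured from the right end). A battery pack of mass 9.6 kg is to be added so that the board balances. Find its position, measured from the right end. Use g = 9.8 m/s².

x ≈ 2.13 m from the right end

Take moments about the pivot (at 2.4 m from the right end).
Load: 11 × 9.8 = 107.8 N down at 1.3 m → arm 1.1 m, τ = 107.8 × 1.1 = 118.6 N·m clockwise.
Hanging mass: 21 × 9.8 = 205.8 N down at 3.1 m → arm 0.7 m, τ = 205.8 × 0.7 = 144.1 N·m counterclockwise.
Net moment of existing loads = 25.5 N·m counterclockwise.
The battery pack weighs 9.6 × 9.8 = 94.08 N and must supply an equal clockwise moment, so its lever arm about the pivot is 25.5 / 94.08 = 0.271 m.
That puts it at 2.4 − 0.271 = 2.13 m from the right end.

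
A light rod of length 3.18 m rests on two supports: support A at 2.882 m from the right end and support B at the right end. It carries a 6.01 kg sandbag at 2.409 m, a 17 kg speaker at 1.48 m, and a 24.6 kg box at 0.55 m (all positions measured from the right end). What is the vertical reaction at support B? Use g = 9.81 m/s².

R_B ≈ 286 N

About support A:
Sandbag: 6.01 × 9.81 = 58.96 N down at 2.409 m → arm 0.473 m, τ = 58.96 × 0.473 = 27.89 N·m clockwise.
Speaker: 17 × 9.81 = 166.8 N down at 1.48 m → arm 1.402 m, τ = 166.8 × 1.402 = 233.9 N·m clockwise.
Box: 24.6 × 9.81 = 241.3 N down at 0.55 m → arm 2.332 m, τ = 241.3 × 2.332 = 562.7 N·m clockwise.
Net load moment about support A = 824.5 N·m clockwise.
Reaction R at support B is upward at 0 m, arm 2.882 m → moment R × 2.882 counterclockwise.
Balancing moments: R × 2.882 = 824.5, giving R = 286 N.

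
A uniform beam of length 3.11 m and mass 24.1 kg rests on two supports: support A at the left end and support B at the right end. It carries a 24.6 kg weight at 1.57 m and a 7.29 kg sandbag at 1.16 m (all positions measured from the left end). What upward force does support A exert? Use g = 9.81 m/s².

Choose support B as the axis so its reaction then has zero moment arm.
Beam weight: 24.1 × 9.81 = 236.4 N down at 1.555 m → arm 1.555 m, τ = 236.4 × 1.555 = 367.6 N·m counterclockwise.
Weight: 24.6 × 9.81 = 241.3 N down at 1.57 m → arm 1.54 m, τ = 241.3 × 1.54 = 371.6 N·m counterclockwise.
Sandbag: 7.29 × 9.81 = 71.51 N down at 1.16 m → arm 1.95 m, τ = 71.51 × 1.95 = 139.4 N·m counterclockwise.
Net load moment about support B = 878.6 N·m counterclockwise.
Reaction R at support A is upward at 0 m, arm 3.11 m → moment R × 3.11 clockwise.
Στ = 0 ⇒ R × 3.11 = 878.6 ⇒ R = 283 N.

R_A ≈ 283 N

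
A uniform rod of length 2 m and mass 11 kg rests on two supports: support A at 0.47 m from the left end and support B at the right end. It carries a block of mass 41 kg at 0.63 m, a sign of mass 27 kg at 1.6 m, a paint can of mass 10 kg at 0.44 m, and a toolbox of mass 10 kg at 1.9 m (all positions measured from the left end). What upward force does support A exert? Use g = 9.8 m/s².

R_A ≈ 606 N

Taking torques about support B:
Beam weight: 11 × 9.8 = 107.8 N down at 1 m → arm 1 m, τ = 107.8 × 1 = 107.8 N·m counterclockwise.
Block: 41 × 9.8 = 401.8 N down at 0.63 m → arm 1.37 m, τ = 401.8 × 1.37 = 550.5 N·m counterclockwise.
Sign: 27 × 9.8 = 264.6 N down at 1.6 m → arm 0.4 m, τ = 264.6 × 0.4 = 105.8 N·m counterclockwise.
Paint can: 10 × 9.8 = 98 N down at 0.44 m → arm 1.56 m, τ = 98 × 1.56 = 152.9 N·m counterclockwise.
Toolbox: 10 × 9.8 = 98 N down at 1.9 m → arm 0.1 m, τ = 98 × 0.1 = 9.8 N·m counterclockwise.
Net load moment about support B = 926.8 N·m counterclockwise.
Reaction R at support A is upward at 0.47 m, arm 1.53 m → moment R × 1.53 clockwise.
For rotational equilibrium, R × 1.53 = 926.8, so R = 606 N.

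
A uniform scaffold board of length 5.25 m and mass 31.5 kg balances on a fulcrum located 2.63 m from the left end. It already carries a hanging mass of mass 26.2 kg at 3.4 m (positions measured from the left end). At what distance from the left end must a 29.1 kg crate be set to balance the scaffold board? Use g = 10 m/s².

Choose the fulcrum (at 2.63 m from the left end) as the axis so the support reaction has zero arm there.
Beam weight: 31.5 × 10 = 315 N down at 2.625 m → arm 0.005 m, τ = 315 × 0.005 = 1.575 N·m counterclockwise.
Hanging mass: 26.2 × 10 = 262 N down at 3.4 m → arm 0.77 m, τ = 262 × 0.77 = 201.7 N·m clockwise.
Net moment of existing loads = 200.1 N·m clockwise.
The crate weighs 29.1 × 10 = 291 N and must supply an equal counterclockwise moment, so its lever arm about the fulcrum is 200.1 / 291 = 0.688 m.
That puts it at 2.63 − 0.688 = 1.94 m from the left end.

x ≈ 1.94 m from the left end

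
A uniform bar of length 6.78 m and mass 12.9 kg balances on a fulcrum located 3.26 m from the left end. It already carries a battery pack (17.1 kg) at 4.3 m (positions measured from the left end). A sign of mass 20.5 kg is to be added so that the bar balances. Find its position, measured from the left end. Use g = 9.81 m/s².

Taking torques about the fulcrum (at 3.26 m from the left end):
Beam weight: 12.9 × 9.81 = 126.5 N down at 3.39 m → arm 0.13 m, τ = 126.5 × 0.13 = 16.45 N·m clockwise.
Battery pack: 17.1 × 9.81 = 167.8 N down at 4.3 m → arm 1.04 m, τ = 167.8 × 1.04 = 174.5 N·m clockwise.
Net moment of existing loads = 190.9 N·m clockwise.
The sign weighs 20.5 × 9.81 = 201.1 N and must supply an equal counterclockwise moment, so its lever arm about the fulcrum is 190.9 / 201.1 = 0.949 m.
That puts it at 3.26 − 0.949 = 2.31 m from the left end.

x ≈ 2.31 m from the left end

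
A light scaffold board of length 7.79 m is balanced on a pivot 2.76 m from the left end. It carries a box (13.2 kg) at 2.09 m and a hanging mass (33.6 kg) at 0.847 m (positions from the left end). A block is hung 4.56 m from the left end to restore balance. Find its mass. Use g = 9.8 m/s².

About the pivot (at 2.76 m from the left end):
Box: 13.2 × 9.8 = 129.4 N down at 2.09 m → arm 0.67 m, τ = 129.4 × 0.67 = 86.7 N·m counterclockwise.
Hanging mass: 33.6 × 9.8 = 329.3 N down at 0.847 m → arm 1.913 m, τ = 329.3 × 1.913 = 630 N·m counterclockwise.
Net moment of known loads = 716.7 N·m counterclockwise.
An unknown mass m at 4.56 m has arm 1.8 m; its moment is m·g·1.8 clockwise.
For rotational equilibrium, m × 9.8 × 1.8 = 716.7, so m = 716.7 / (9.8 × 1.8) = 40.6 kg.

m ≈ 40.6 kg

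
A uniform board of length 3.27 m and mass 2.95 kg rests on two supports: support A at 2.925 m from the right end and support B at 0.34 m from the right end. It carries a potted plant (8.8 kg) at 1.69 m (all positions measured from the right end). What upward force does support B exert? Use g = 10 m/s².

R_B ≈ 56.8 N

Choose support A as the axis so its reaction then has zero moment arm.
Beam weight: 2.95 × 10 = 29.5 N down at 1.635 m → arm 1.29 m, τ = 29.5 × 1.29 = 38.05 N·m clockwise.
Potted plant: 8.8 × 10 = 88 N down at 1.69 m → arm 1.235 m, τ = 88 × 1.235 = 108.7 N·m clockwise.
Net load moment about support A = 146.8 N·m clockwise.
Reaction R at support B is upward at 0.34 m, arm 2.585 m → moment R × 2.585 counterclockwise.
Setting net torque to zero: R × 2.585 = 146.8 → R = 56.8 N.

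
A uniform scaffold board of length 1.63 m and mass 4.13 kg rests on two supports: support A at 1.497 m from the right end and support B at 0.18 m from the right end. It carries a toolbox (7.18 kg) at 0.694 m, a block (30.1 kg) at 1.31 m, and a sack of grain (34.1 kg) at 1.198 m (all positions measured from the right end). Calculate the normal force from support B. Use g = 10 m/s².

R_B ≈ 185 N

Choose support A as the axis so its reaction then has zero moment arm.
Beam weight: 4.13 × 10 = 41.3 N down at 0.815 m → arm 0.682 m, τ = 41.3 × 0.682 = 28.17 N·m clockwise.
Toolbox: 7.18 × 10 = 71.8 N down at 0.694 m → arm 0.803 m, τ = 71.8 × 0.803 = 57.66 N·m clockwise.
Block: 30.1 × 10 = 301 N down at 1.31 m → arm 0.187 m, τ = 301 × 0.187 = 56.29 N·m clockwise.
Sack of grain: 34.1 × 10 = 341 N down at 1.198 m → arm 0.299 m, τ = 341 × 0.299 = 102 N·m clockwise.
Net load moment about support A = 244.1 N·m clockwise.
Reaction R at support B is upward at 0.18 m, arm 1.317 m → moment R × 1.317 counterclockwise.
Balancing moments: R × 1.317 = 244.1, giving R = 185 N.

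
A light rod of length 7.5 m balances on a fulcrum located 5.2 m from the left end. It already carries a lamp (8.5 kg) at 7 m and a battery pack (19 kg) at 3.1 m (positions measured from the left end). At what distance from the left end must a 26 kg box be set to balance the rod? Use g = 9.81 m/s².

Taking torques about the fulcrum (at 5.2 m from the left end):
Lamp: 8.5 × 9.81 = 83.39 N down at 7 m → arm 1.8 m, τ = 83.39 × 1.8 = 150.1 N·m clockwise.
Battery pack: 19 × 9.81 = 186.4 N down at 3.1 m → arm 2.1 m, τ = 186.4 × 2.1 = 391.4 N·m counterclockwise.
Net moment of existing loads = 241.3 N·m counterclockwise.
The box weighs 26 × 9.81 = 255.1 N and must supply an equal clockwise moment, so its lever arm about the fulcrum is 241.3 / 255.1 = 0.946 m.
That puts it at 5.2 + 0.946 = 6.15 m from the left end.

x ≈ 6.15 m from the left end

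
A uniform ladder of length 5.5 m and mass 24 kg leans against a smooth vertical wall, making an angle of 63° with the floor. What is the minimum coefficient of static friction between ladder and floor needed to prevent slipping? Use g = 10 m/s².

Taking torques about the foot of the ladder:
Ladder weight 24×10 = 240 N acts at 2.75 m along the ladder; its horizontal arm is 2.75·cos63° = 1.248 m → τ = 299.5 N·m clockwise.
Wall normal N acts horizontally at the top; its moment arm is the height L sinθ = 5.5·sin63° = 4.901 m, counterclockwise.
Στ = 0 ⇒ N × 4.901 = 299.5 ⇒ N = 61.11 N.
ΣFx = 0 ⇒ f = N_wall = 61.11 N. ΣFy = 0 ⇒ N_floor = 240 N.
μ_min = f / N_floor = 61.11 / 240 = 0.255.

μ_min ≈ 0.255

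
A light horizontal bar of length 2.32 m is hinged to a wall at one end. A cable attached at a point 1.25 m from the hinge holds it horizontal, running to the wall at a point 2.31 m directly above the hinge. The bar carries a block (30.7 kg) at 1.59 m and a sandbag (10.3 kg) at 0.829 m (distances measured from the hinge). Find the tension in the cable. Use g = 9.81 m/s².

About the hinge:
Block: 30.7 × 9.81 = 301.2 N down at 1.59 m → arm 1.59 m, τ = 301.2 × 1.59 = 478.9 N·m clockwise.
Sandbag: 10.3 × 9.81 = 101 N down at 0.829 m → arm 0.829 m, τ = 101 × 0.829 = 83.73 N·m clockwise.
Total clockwise load moment = 562.6 N·m.
The cable tension T acts at 1.25 m; only its component perpendicular to the bar, T sinθ, produces torque. sinθ = h/√(h²+d²) = 2.31/√(2.31²+1.25²) = 0.8795.
Στ = 0 ⇒ T × 1.25 × 0.8795 = 562.6 ⇒ T = 562.6 / 1.099 = 512 N.

T ≈ 512 N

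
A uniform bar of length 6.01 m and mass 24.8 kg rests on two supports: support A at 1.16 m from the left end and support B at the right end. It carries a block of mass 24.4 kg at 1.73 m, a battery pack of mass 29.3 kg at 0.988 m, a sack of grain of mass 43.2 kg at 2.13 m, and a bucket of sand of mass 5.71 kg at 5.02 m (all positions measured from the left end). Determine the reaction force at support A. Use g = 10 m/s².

R_A ≈ 1030 N

Sum moments about support B (its reaction then has zero moment arm).
Beam weight: 24.8 × 10 = 248 N down at 3.005 m → arm 3.005 m, τ = 248 × 3.005 = 745.2 N·m counterclockwise.
Block: 24.4 × 10 = 244 N down at 1.73 m → arm 4.28 m, τ = 244 × 4.28 = 1044 N·m counterclockwise.
Battery pack: 29.3 × 10 = 293 N down at 0.988 m → arm 5.022 m, τ = 293 × 5.022 = 1471 N·m counterclockwise.
Sack of grain: 43.2 × 10 = 432 N down at 2.13 m → arm 3.88 m, τ = 432 × 3.88 = 1676 N·m counterclockwise.
Bucket of sand: 5.71 × 10 = 57.1 N down at 5.02 m → arm 0.99 m, τ = 57.1 × 0.99 = 56.53 N·m counterclockwise.
Net load moment about support B = 4993 N·m counterclockwise.
Reaction R at support A is upward at 1.16 m, arm 4.85 m → moment R × 4.85 clockwise.
For rotational equilibrium, R × 4.85 = 4993, so R = 1030 N.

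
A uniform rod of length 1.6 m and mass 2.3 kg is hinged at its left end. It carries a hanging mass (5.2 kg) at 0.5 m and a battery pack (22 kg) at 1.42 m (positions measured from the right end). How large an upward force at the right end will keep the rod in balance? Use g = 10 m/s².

F ≈ 72 N

Take moments about the left end.
Beam weight: 2.3 × 10 = 23 N down at 0.8 m → arm 0.8 m, τ = 23 × 0.8 = 18.4 N·m clockwise.
Hanging mass: 5.2 × 10 = 52 N down at 0.5 m → arm 1.1 m, τ = 52 × 1.1 = 57.2 N·m clockwise.
Battery pack: 22 × 10 = 220 N down at 1.42 m → arm 0.18 m, τ = 220 × 0.18 = 39.6 N·m clockwise.
Net moment of the loads = 115.2 N·m clockwise.
The upward force F acts at the right end, arm 1.6 m, giving F × 1.6 counterclockwise.
For rotational equilibrium, F × 1.6 = 115.2, so F = 115.2 / 1.6 = 72 N.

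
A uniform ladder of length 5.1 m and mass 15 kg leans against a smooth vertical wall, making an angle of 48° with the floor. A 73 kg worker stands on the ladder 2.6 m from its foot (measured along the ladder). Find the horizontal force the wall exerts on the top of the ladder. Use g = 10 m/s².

Choose the foot of the ladder as the axis so the floor normal and friction both act there and drop out.
Ladder weight 15×10 = 150 N acts at 2.55 m along the ladder; its horizontal arm is 2.55·cos48° = 1.706 m → τ = 255.9 N·m clockwise.
Worker: 73×10 = 730 N at 2.6 m → arm 1.74 m → τ = 1270 N·m clockwise.
Wall normal N acts horizontally at the top; its moment arm is the height L sinθ = 5.1·sin48° = 3.79 m, counterclockwise.
Balancing moments: N × 3.79 = 1526, giving N = 403 N.

N_wall ≈ 403 N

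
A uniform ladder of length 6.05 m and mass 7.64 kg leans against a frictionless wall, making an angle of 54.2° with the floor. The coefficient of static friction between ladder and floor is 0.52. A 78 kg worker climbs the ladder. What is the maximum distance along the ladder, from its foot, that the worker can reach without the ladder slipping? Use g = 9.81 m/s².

About the foot of the ladder:
Ladder weight 7.64×9.81 = 74.95 N acts at 3.025 m along the ladder; its horizontal arm is 3.025·cos54.2° = 1.769 m → τ = 132.6 N·m clockwise.
Worker weight 78×9.81 = 765.2 N at distance d → arm d·cos54.2° → τ = 765.2·d·0.585 clockwise.
Wall normal N at the top has arm L sinθ = 4.907 m counterclockwise, so Στ = 0 gives N·4.907 = 132.6 + 447.6·d.
ΣFy = 0 ⇒ N_floor = 840.2 N, so the maximum friction is μ_s·N_floor = 0.52×840.2 = 436.9 N. ΣFx = 0 ⇒ N_wall = f, so at the slipping point N = 436.9 N.
Substituting: 436.9×4.907 = 132.6 + 447.6·d ⇒ d = (2144 − 132.6) / 447.6 = 4.49 m.

d ≈ 4.49 m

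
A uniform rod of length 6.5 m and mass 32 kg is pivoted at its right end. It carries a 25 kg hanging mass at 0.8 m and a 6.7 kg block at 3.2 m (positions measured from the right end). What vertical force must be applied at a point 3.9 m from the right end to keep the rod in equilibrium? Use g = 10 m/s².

Sum moments about the right end (the unknown pivot reaction has zero arm there).
Beam weight: 32 × 10 = 320 N down at 3.25 m → arm 3.25 m, τ = 320 × 3.25 = 1040 N·m counterclockwise.
Hanging mass: 25 × 10 = 250 N down at 0.8 m → arm 0.8 m, τ = 250 × 0.8 = 200 N·m counterclockwise.
Block: 6.7 × 10 = 67 N down at 3.2 m → arm 3.2 m, τ = 67 × 3.2 = 214.4 N·m counterclockwise.
Net moment of the loads = 1454 N·m counterclockwise.
The upward force F acts at a point 3.9 m from the right end, arm 3.9 m, giving F × 3.9 clockwise.
Balancing moments: F × 3.9 = 1454, giving F = 1454 / 3.9 = 373 N.

F ≈ 373 N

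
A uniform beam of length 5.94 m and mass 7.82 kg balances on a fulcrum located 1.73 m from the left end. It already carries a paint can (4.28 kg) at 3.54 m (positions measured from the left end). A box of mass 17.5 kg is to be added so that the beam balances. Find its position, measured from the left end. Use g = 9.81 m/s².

Take moments about the fulcrum (at 1.73 m from the left end).
Beam weight: 7.82 × 9.81 = 76.71 N down at 2.97 m → arm 1.24 m, τ = 76.71 × 1.24 = 95.12 N·m clockwise.
Paint can: 4.28 × 9.81 = 41.99 N down at 3.54 m → arm 1.81 m, τ = 41.99 × 1.81 = 76 N·m clockwise.
Net moment of existing loads = 171.1 N·m clockwise.
The box weighs 17.5 × 9.81 = 171.7 N and must supply an equal counterclockwise moment, so its lever arm about the fulcrum is 171.1 / 171.7 = 0.997 m.
That puts it at 1.73 − 0.997 = 0.733 m from the left end.

x ≈ 0.733 m from the left end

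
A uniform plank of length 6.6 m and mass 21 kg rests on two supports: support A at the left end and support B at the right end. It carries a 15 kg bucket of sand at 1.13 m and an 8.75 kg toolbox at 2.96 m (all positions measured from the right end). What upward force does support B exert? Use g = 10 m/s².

R_B ≈ 278 N

Taking torques about support A:
Beam weight: 21 × 10 = 210 N down at 3.3 m → arm 3.3 m, τ = 210 × 3.3 = 693 N·m clockwise.
Bucket of sand: 15 × 10 = 150 N down at 1.13 m → arm 5.47 m, τ = 150 × 5.47 = 820.5 N·m clockwise.
Toolbox: 8.75 × 10 = 87.5 N down at 2.96 m → arm 3.64 m, τ = 87.5 × 3.64 = 318.5 N·m clockwise.
Net load moment about support A = 1832 N·m clockwise.
Reaction R at support B is upward at 0 m, arm 6.6 m → moment R × 6.6 counterclockwise.
For rotational equilibrium, R × 6.6 = 1832, so R = 278 N.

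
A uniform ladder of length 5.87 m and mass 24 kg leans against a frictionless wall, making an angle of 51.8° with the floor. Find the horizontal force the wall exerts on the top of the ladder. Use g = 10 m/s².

Take moments about the foot of the ladder.
Ladder weight 24×10 = 240 N acts at 2.935 m along the ladder; its horizontal arm is 2.935·cos51.8° = 1.815 m → τ = 435.6 N·m clockwise.
Wall normal N acts horizontally at the top; its moment arm is the height L sinθ = 5.87·sin51.8° = 4.613 m, counterclockwise.
Balancing moments: N × 4.613 = 435.6, giving N = 94.4 N.

N_wall ≈ 94.4 N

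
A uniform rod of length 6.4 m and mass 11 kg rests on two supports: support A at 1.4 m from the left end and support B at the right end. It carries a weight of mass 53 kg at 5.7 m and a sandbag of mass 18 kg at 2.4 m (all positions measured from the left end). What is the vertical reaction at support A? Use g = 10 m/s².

R_A ≈ 289 N

Choose support B as the axis so its reaction then has zero moment arm.
Beam weight: 11 × 10 = 110 N down at 3.2 m → arm 3.2 m, τ = 110 × 3.2 = 352 N·m counterclockwise.
Weight: 53 × 10 = 530 N down at 5.7 m → arm 0.7 m, τ = 530 × 0.7 = 371 N·m counterclockwise.
Sandbag: 18 × 10 = 180 N down at 2.4 m → arm 4 m, τ = 180 × 4 = 720 N·m counterclockwise.
Net load moment about support B = 1443 N·m counterclockwise.
Reaction R at support A is upward at 1.4 m, arm 5 m → moment R × 5 clockwise.
Balancing moments: R × 5 = 1443, giving R = 289 N.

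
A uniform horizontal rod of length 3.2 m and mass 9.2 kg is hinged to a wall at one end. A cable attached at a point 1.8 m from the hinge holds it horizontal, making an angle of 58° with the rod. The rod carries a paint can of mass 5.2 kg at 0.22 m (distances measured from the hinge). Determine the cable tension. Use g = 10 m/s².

T ≈ 104 N

Take moments about the hinge.
Beam weight: 9.2 × 10 = 92 N down at 1.6 m → arm 1.6 m, τ = 92 × 1.6 = 147.2 N·m clockwise.
Paint can: 5.2 × 10 = 52 N down at 0.22 m → arm 0.22 m, τ = 52 × 0.22 = 11.44 N·m clockwise.
Total clockwise load moment = 158.6 N·m.
The cable tension T acts at 1.8 m; only its component perpendicular to the rod, T sinθ, produces torque. sin 58° = 0.848.
Setting net torque to zero: T × 1.8 × 0.848 = 158.6 → T = 158.6 / 1.526 = 104 N.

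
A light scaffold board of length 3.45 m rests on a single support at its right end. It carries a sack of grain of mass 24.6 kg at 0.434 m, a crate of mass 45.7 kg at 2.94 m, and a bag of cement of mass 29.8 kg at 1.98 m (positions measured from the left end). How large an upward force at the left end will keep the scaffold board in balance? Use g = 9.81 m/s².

Choose the right end as the axis so the unknown pivot reaction has zero arm there.
Sack of grain: 24.6 × 9.81 = 241.3 N down at 0.434 m → arm 3.016 m, τ = 241.3 × 3.016 = 727.8 N·m counterclockwise.
Crate: 45.7 × 9.81 = 448.3 N down at 2.94 m → arm 0.51 m, τ = 448.3 × 0.51 = 228.6 N·m counterclockwise.
Bag of cement: 29.8 × 9.81 = 292.3 N down at 1.98 m → arm 1.47 m, τ = 292.3 × 1.47 = 429.7 N·m counterclockwise.
Net moment of the loads = 1386 N·m counterclockwise.
The upward force F acts at the left end, arm 3.45 m, giving F × 3.45 clockwise.
For rotational equilibrium, F × 3.45 = 1386, so F = 1386 / 3.45 = 402 N.

F ≈ 402 N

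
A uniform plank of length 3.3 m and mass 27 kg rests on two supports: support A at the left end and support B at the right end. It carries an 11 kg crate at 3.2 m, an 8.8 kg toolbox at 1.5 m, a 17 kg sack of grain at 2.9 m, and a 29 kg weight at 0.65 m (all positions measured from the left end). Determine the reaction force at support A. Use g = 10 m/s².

R_A ≈ 440 N

Take moments about support B.
Beam weight: 27 × 10 = 270 N down at 1.65 m → arm 1.65 m, τ = 270 × 1.65 = 445.5 N·m counterclockwise.
Crate: 11 × 10 = 110 N down at 3.2 m → arm 0.1 m, τ = 110 × 0.1 = 11 N·m counterclockwise.
Toolbox: 8.8 × 10 = 88 N down at 1.5 m → arm 1.8 m, τ = 88 × 1.8 = 158.4 N·m counterclockwise.
Sack of grain: 17 × 10 = 170 N down at 2.9 m → arm 0.4 m, τ = 170 × 0.4 = 68 N·m counterclockwise.
Weight: 29 × 10 = 290 N down at 0.65 m → arm 2.65 m, τ = 290 × 2.65 = 768.5 N·m counterclockwise.
Net load moment about support B = 1451 N·m counterclockwise.
Reaction R at support A is upward at 0 m, arm 3.3 m → moment R × 3.3 clockwise.
Στ = 0 ⇒ R × 3.3 = 1451 ⇒ R = 440 N.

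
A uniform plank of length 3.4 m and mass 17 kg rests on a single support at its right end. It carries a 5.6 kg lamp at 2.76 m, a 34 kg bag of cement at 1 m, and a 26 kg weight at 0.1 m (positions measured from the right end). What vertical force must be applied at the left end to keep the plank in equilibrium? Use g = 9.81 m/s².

F ≈ 234 N

Sum moments about the right end (the unknown pivot reaction has zero arm there).
Beam weight: 17 × 9.81 = 166.8 N down at 1.7 m → arm 1.7 m, τ = 166.8 × 1.7 = 283.6 N·m counterclockwise.
Lamp: 5.6 × 9.81 = 54.94 N down at 2.76 m → arm 2.76 m, τ = 54.94 × 2.76 = 151.6 N·m counterclockwise.
Bag of cement: 34 × 9.81 = 333.5 N down at 1 m → arm 1 m, τ = 333.5 × 1 = 333.5 N·m counterclockwise.
Weight: 26 × 9.81 = 255.1 N down at 0.1 m → arm 0.1 m, τ = 255.1 × 0.1 = 25.51 N·m counterclockwise.
Net moment of the loads = 794.2 N·m counterclockwise.
The upward force F acts at the left end, arm 3.4 m, giving F × 3.4 clockwise.
Balancing moments: F × 3.4 = 794.2, giving F = 794.2 / 3.4 = 234 N.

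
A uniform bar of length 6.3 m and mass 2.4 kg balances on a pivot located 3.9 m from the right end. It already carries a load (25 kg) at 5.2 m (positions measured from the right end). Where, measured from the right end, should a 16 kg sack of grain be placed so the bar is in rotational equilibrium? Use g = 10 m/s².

x ≈ 1.98 m from the right end

Choose the pivot (at 3.9 m from the right end) as the axis so the support reaction has zero arm there.
Beam weight: 2.4 × 10 = 24 N down at 3.15 m → arm 0.75 m, τ = 24 × 0.75 = 18 N·m clockwise.
Load: 25 × 10 = 250 N down at 5.2 m → arm 1.3 m, τ = 250 × 1.3 = 325 N·m counterclockwise.
Net moment of existing loads = 307 N·m counterclockwise.
The sack of grain weighs 16 × 10 = 160 N and must supply an equal clockwise moment, so its lever arm about the pivot is 307 / 160 = 1.92 m.
That puts it at 3.9 − 1.92 = 1.98 m from the right end.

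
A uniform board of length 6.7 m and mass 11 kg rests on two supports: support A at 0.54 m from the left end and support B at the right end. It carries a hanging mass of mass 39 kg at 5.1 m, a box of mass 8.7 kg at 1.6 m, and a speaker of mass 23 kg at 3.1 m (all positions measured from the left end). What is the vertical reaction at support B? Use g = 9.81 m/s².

Take moments about support A.
Beam weight: 11 × 9.81 = 107.9 N down at 3.35 m → arm 2.81 m, τ = 107.9 × 2.81 = 303.2 N·m clockwise.
Hanging mass: 39 × 9.81 = 382.6 N down at 5.1 m → arm 4.56 m, τ = 382.6 × 4.56 = 1745 N·m clockwise.
Box: 8.7 × 9.81 = 85.35 N down at 1.6 m → arm 1.06 m, τ = 85.35 × 1.06 = 90.47 N·m clockwise.
Speaker: 23 × 9.81 = 225.6 N down at 3.1 m → arm 2.56 m, τ = 225.6 × 2.56 = 577.5 N·m clockwise.
Net load moment about support A = 2716 N·m clockwise.
Reaction R at support B is upward at 6.7 m, arm 6.16 m → moment R × 6.16 counterclockwise.
For rotational equilibrium, R × 6.16 = 2716, so R = 441 N.

R_B ≈ 441 N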